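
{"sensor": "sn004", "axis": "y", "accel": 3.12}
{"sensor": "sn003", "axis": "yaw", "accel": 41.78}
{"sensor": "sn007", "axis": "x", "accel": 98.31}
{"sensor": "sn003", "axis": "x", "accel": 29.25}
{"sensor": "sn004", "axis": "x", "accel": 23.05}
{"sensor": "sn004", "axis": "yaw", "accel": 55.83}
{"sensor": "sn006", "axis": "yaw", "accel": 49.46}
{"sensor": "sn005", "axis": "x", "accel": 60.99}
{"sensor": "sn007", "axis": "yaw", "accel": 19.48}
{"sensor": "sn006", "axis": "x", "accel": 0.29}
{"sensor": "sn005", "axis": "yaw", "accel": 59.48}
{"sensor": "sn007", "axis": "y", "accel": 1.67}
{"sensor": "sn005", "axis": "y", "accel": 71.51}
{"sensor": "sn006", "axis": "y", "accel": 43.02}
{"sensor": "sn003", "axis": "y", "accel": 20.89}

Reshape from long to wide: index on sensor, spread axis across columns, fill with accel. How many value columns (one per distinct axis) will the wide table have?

3 distinct axis values: y, yaw, x.

3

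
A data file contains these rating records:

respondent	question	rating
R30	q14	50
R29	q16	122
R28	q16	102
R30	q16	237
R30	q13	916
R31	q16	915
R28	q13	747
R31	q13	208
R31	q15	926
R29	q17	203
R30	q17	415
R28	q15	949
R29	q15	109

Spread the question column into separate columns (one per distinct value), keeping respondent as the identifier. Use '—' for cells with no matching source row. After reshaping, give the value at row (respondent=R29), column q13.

—

No long-format row has respondent=R29 and question=q13, so the cell is —.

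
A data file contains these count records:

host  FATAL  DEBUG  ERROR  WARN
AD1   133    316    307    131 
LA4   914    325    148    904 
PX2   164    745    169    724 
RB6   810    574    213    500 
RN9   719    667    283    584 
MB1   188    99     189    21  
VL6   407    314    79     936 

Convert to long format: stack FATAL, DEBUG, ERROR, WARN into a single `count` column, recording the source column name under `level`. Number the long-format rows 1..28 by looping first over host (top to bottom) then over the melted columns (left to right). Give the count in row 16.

28 rows total (7 × 4). Row 16: index ⌊(16-1)/4⌋ = 3 into host → RB6; (16-1) mod 4 = 3 into the melted columns → WARN.
So row 16 is (RB6, WARN, 500); count = 500.

500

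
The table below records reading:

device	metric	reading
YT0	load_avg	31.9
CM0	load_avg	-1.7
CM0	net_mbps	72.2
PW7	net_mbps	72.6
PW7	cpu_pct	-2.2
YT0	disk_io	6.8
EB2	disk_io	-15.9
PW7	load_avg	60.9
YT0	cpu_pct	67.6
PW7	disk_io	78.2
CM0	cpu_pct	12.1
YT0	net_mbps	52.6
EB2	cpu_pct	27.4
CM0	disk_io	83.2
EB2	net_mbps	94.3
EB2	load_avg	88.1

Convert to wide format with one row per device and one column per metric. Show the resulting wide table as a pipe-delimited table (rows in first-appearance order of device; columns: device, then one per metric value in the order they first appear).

| device | load_avg | net_mbps | cpu_pct | disk_io |
| YT0 | 31.9 | 52.6 | 67.6 | 6.8 |
| CM0 | -1.7 | 72.2 | 12.1 | 83.2 |
| PW7 | 60.9 | 72.6 | -2.2 | 78.2 |
| EB2 | 88.1 | 94.3 | 27.4 | -15.9 |

Columns: device plus the 4 distinct metric values (load_avg, net_mbps, cpu_pct, disk_io).
For example, row YT0 column load_avg takes reading=31.9 from the long row (YT0, load_avg).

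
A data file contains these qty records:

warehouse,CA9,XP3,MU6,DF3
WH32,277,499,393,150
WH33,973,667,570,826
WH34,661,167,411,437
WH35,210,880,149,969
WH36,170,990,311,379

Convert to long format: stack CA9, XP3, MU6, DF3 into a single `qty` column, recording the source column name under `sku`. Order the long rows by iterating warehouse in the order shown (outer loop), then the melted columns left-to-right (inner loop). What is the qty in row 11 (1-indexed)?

411

20 rows total (5 × 4). Row 11: index ⌊(11-1)/4⌋ = 2 into warehouse → WH34; (11-1) mod 4 = 2 into the melted columns → MU6.
So row 11 is (WH34, MU6, 411); qty = 411.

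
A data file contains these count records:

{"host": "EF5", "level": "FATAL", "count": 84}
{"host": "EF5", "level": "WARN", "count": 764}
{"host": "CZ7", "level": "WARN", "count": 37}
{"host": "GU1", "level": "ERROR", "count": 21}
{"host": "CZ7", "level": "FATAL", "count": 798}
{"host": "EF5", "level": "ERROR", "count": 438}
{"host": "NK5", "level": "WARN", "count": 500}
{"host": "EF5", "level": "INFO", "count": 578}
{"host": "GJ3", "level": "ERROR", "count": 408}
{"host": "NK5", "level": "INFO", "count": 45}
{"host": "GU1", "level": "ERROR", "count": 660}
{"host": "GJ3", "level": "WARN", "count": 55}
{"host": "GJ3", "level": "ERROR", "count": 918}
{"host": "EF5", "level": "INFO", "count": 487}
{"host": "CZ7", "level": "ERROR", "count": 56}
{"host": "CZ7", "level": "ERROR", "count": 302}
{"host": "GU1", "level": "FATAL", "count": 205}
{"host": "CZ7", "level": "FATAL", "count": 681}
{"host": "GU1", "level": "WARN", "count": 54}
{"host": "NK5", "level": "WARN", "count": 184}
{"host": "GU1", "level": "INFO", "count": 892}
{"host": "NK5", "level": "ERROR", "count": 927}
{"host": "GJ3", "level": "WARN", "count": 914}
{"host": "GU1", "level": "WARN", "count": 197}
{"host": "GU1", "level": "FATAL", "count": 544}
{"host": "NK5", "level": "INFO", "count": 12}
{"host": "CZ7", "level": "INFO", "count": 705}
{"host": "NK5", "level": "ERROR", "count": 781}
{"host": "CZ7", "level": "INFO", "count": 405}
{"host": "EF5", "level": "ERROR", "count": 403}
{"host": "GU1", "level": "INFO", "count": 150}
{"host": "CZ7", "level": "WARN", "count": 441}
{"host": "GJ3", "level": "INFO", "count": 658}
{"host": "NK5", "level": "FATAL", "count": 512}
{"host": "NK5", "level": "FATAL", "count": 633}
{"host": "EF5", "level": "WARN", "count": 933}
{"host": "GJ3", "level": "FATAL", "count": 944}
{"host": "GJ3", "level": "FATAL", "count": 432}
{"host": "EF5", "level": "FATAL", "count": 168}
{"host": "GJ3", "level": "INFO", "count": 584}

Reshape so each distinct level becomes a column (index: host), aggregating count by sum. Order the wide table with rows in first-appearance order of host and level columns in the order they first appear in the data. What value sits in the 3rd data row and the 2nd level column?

251

With rows in first-appearance order of host, row 3 is host=GU1. level columns in first-appearance order: FATAL, WARN, ERROR, INFO; column 2 is WARN.
Long rows with host=GU1, level=WARN: 54 + 197 = 251.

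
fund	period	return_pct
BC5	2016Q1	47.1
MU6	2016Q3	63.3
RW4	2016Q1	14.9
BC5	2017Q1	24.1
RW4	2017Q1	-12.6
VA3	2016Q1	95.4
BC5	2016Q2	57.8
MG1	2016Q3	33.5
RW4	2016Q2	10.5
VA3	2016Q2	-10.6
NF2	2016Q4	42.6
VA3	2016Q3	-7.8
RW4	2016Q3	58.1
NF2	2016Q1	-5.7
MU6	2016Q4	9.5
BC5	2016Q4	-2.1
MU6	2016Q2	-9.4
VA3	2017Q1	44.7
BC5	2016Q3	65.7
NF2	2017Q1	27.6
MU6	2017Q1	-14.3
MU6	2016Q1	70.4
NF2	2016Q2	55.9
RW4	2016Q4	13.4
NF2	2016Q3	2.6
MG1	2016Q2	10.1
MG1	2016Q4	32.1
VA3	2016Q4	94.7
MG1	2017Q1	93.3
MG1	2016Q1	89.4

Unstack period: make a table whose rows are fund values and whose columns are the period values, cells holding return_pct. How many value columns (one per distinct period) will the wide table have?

5 distinct period values: 2016Q1, 2016Q2, 2016Q3, 2016Q4, 2017Q1.

5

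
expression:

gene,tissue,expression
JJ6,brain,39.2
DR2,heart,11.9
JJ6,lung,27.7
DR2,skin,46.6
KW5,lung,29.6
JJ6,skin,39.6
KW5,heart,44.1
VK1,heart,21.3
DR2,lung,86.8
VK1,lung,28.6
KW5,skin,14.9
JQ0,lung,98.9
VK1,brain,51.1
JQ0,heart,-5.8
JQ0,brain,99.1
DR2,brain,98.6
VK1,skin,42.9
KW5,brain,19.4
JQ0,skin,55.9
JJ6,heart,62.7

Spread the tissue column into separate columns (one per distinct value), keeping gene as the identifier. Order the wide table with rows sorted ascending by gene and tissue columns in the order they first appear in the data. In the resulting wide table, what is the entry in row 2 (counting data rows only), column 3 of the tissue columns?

27.7

With rows sorted ascending by gene, row 2 is gene=JJ6. tissue columns in first-appearance order: brain, heart, lung, skin; column 3 is lung.
Long rows with gene=JJ6, tissue=lung: expression = 27.7.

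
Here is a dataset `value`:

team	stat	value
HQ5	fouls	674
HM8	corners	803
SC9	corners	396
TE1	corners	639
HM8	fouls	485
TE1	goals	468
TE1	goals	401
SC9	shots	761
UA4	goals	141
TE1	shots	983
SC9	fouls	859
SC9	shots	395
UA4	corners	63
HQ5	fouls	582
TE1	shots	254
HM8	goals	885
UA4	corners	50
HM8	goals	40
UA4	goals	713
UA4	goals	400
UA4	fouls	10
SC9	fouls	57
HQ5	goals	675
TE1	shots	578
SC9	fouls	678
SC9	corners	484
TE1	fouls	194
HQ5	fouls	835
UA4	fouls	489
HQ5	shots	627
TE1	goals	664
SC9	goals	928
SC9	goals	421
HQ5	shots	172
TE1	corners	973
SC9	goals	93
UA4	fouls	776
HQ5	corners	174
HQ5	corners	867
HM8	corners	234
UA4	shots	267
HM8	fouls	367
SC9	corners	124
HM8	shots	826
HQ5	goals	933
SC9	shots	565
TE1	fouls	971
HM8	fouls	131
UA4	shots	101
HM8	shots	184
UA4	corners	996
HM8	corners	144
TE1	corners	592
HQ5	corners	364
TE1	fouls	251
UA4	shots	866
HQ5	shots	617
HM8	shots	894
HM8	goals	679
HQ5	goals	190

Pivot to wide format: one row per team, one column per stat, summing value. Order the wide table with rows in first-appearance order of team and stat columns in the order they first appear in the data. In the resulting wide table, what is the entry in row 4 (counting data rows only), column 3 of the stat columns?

With rows in first-appearance order of team, row 4 is team=TE1. stat columns in first-appearance order: fouls, corners, goals, shots; column 3 is goals.
Long rows with team=TE1, stat=goals: 468 + 401 + 664 = 1533.

1533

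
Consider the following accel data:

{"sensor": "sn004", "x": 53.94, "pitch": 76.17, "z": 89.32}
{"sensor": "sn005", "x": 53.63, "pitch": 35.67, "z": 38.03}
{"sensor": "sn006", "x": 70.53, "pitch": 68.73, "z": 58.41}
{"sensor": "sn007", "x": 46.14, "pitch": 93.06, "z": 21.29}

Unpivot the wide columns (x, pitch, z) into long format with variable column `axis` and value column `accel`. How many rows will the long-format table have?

4 sensor values × 3 melted columns = 12 rows.

12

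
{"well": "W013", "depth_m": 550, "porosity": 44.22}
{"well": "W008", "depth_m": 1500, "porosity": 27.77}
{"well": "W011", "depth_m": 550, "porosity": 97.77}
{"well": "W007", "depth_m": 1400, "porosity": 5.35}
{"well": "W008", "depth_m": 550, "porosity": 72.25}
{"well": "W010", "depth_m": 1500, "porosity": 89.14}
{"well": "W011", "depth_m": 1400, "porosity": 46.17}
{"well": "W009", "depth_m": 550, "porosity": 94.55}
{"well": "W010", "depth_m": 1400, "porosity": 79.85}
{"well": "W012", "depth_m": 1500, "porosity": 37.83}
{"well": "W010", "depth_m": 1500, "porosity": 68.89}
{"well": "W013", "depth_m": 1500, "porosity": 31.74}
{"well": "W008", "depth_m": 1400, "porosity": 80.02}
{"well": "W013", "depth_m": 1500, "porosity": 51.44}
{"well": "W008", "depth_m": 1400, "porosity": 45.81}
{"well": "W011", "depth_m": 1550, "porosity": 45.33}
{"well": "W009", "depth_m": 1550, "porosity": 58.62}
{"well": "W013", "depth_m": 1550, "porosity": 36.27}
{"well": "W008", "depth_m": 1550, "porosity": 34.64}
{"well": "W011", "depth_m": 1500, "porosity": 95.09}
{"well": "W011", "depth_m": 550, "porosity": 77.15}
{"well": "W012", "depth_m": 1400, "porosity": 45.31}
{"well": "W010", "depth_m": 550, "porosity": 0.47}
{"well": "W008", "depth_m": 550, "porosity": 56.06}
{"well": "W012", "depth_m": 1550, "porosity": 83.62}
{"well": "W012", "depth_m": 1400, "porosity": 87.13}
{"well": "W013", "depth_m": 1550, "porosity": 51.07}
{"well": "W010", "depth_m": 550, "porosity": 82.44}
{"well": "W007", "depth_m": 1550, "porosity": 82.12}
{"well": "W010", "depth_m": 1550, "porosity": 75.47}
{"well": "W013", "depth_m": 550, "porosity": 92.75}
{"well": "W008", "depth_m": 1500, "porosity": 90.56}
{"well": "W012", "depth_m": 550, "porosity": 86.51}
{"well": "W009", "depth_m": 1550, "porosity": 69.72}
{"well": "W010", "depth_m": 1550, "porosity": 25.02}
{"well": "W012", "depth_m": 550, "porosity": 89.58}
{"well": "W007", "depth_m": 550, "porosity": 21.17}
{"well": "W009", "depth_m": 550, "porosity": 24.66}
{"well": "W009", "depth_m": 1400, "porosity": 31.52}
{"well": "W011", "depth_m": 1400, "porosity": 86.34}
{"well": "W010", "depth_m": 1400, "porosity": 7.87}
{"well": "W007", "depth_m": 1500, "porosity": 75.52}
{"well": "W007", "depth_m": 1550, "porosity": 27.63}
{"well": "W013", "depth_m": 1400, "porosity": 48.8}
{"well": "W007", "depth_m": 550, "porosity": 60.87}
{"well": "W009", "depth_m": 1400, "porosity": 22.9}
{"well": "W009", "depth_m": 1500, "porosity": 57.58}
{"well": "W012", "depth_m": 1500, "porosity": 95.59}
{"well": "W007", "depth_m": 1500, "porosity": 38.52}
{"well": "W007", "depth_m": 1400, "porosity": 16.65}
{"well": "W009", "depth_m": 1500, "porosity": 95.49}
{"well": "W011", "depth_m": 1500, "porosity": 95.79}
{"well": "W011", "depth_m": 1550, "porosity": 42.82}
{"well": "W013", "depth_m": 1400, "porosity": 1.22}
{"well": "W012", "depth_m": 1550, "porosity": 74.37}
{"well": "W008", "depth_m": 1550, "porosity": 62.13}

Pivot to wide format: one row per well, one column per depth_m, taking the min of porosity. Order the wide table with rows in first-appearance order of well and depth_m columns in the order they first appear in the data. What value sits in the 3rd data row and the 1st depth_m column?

77.15

With rows in first-appearance order of well, row 3 is well=W011. depth_m columns in first-appearance order: 550, 1500, 1400, 1550; column 1 is 550.
Long rows with well=W011, depth_m=550: min(97.77, 77.15) = 77.15.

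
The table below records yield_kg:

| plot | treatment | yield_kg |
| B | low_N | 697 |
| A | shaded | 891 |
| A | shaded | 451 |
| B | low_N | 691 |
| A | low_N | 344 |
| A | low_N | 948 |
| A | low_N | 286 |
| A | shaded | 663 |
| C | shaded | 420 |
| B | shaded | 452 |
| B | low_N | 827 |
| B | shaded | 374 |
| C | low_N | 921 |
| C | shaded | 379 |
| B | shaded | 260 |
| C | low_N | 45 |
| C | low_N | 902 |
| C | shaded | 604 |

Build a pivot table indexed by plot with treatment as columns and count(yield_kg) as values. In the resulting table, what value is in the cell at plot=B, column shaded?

Rows with plot=B and treatment=shaded: yield_kg values are 452, 374, 260.
3 rows match — count = 3.

3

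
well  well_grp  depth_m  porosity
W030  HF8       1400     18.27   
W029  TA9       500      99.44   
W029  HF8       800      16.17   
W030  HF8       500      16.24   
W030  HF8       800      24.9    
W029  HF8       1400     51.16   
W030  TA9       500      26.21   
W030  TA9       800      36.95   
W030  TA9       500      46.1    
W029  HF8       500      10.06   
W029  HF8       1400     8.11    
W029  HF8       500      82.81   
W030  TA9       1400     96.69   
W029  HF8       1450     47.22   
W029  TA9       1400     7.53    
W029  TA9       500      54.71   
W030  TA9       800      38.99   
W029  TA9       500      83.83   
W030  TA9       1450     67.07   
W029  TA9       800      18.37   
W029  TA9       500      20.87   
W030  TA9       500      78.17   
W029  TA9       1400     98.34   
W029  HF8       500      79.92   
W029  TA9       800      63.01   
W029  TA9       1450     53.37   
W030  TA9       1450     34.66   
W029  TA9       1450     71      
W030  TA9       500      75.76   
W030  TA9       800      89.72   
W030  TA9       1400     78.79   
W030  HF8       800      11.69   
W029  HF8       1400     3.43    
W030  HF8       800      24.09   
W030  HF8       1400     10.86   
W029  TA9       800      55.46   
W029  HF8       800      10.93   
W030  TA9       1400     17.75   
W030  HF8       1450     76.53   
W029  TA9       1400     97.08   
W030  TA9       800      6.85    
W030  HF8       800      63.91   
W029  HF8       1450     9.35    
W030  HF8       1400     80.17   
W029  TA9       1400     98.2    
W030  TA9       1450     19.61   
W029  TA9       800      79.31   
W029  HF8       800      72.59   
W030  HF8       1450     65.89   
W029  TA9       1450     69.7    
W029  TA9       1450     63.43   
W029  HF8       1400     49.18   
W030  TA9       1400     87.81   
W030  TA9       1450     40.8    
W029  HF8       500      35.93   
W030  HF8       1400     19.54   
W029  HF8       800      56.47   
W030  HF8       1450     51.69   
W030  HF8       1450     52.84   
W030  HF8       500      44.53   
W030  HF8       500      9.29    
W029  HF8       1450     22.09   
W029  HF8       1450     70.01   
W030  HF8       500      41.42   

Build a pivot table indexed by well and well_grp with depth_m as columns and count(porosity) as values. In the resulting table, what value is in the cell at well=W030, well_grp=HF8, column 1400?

4

Rows with well=W030, well_grp=HF8 and depth_m=1400: porosity values are 18.27, 10.86, 80.17, 19.54.
4 rows match — count = 4.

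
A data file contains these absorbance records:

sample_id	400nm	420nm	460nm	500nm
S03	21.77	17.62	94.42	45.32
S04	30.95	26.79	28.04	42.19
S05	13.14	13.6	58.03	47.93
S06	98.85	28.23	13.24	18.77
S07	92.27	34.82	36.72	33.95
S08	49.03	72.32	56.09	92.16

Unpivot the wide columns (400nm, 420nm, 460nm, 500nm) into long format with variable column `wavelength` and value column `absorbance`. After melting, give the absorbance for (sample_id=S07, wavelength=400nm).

92.27

Unpivoting turns each (sample_id, wide-column) pair into one long row.
The wide cell at row S07, column 400nm holds 92.27, so the long row (S07, 400nm) has absorbance=92.27.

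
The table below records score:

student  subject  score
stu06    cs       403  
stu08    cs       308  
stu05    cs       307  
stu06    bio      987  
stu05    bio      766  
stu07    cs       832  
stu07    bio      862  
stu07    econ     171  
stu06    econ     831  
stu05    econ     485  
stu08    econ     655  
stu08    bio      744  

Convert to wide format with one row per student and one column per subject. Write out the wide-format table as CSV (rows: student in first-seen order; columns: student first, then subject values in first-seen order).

student,cs,bio,econ
stu06,403,987,831
stu08,308,744,655
stu05,307,766,485
stu07,832,862,171

Columns: student plus the 3 distinct subject values (cs, bio, econ).
For example, row stu06 column cs takes score=403 from the long row (stu06, cs).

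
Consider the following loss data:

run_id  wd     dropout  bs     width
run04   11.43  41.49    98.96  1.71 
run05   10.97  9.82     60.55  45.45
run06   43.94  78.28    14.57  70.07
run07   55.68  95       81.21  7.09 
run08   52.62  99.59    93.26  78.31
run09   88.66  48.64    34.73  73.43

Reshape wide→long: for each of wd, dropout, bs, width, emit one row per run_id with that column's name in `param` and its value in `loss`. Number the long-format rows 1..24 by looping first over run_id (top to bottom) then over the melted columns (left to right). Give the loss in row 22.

24 rows total (6 × 4). Row 22: index ⌊(22-1)/4⌋ = 5 into run_id → run09; (22-1) mod 4 = 1 into the melted columns → dropout.
So row 22 is (run09, dropout, 48.64); loss = 48.64.

48.64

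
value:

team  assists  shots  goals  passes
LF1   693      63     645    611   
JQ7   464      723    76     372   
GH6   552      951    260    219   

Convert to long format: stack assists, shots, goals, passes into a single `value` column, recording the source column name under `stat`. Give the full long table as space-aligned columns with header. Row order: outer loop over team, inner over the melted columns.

Each (team, column) pair becomes one row: 3 × 4 = 12 rows.
For example, (LF1, assists) → value=693.

team  stat     value
LF1   assists  693  
LF1   shots    63   
LF1   goals    645  
LF1   passes   611  
JQ7   assists  464  
JQ7   shots    723  
JQ7   goals    76   
JQ7   passes   372  
GH6   assists  552  
GH6   shots    951  
GH6   goals    260  
GH6   passes   219  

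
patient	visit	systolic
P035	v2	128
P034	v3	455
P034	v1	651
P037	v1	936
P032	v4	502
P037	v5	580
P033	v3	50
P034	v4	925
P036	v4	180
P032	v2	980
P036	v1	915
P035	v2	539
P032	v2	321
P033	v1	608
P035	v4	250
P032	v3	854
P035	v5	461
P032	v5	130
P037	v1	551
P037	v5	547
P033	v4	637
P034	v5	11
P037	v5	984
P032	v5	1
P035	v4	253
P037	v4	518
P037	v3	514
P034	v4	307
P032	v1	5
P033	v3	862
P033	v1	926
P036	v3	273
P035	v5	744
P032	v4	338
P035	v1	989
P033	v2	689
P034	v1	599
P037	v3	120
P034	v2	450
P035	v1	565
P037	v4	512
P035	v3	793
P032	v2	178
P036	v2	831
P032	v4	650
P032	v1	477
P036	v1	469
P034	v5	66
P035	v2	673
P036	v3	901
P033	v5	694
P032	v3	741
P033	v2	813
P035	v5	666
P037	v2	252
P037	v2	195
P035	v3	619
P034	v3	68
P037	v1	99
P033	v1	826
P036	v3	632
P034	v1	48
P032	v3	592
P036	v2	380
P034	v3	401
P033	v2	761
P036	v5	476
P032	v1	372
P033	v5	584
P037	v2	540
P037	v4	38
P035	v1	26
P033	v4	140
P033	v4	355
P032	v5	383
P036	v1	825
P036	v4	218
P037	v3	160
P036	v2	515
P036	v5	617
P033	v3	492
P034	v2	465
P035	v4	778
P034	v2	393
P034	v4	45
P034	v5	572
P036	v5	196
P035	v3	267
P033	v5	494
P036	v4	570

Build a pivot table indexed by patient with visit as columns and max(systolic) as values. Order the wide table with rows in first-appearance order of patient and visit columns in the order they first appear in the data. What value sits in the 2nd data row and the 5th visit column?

With rows in first-appearance order of patient, row 2 is patient=P034. visit columns in first-appearance order: v2, v3, v1, v4, v5; column 5 is v5.
Long rows with patient=P034, visit=v5: max(11, 66, 572) = 572.

572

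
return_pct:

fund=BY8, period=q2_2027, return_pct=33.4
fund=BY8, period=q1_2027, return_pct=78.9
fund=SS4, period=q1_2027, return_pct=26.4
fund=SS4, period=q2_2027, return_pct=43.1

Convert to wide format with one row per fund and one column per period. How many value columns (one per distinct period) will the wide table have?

2

2 distinct period values: q1_2027, q2_2027.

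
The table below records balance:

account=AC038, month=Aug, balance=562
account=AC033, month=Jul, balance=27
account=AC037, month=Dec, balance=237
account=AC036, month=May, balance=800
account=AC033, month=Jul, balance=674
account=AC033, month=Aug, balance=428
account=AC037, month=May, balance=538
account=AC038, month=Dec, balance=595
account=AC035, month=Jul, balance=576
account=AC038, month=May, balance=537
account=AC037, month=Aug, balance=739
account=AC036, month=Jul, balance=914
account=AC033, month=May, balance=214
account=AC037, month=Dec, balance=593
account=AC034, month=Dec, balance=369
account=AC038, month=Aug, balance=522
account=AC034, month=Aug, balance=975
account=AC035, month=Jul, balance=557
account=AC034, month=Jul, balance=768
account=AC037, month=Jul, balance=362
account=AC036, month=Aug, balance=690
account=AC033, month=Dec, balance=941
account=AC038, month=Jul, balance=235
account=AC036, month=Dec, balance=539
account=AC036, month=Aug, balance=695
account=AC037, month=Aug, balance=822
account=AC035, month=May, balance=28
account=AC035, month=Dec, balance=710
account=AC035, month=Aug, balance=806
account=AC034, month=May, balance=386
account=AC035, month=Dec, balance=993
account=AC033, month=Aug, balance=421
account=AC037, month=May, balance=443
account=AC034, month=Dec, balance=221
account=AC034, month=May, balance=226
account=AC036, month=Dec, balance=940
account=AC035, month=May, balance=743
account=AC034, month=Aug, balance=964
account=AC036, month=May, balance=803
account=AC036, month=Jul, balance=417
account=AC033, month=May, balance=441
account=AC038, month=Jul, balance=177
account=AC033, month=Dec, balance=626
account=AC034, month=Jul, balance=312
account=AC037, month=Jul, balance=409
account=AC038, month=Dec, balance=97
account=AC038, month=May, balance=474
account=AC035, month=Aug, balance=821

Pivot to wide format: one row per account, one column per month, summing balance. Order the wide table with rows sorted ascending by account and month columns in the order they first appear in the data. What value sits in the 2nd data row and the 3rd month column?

With rows sorted ascending by account, row 2 is account=AC034. month columns in first-appearance order: Aug, Jul, Dec, May; column 3 is Dec.
Long rows with account=AC034, month=Dec: 369 + 221 = 590.

590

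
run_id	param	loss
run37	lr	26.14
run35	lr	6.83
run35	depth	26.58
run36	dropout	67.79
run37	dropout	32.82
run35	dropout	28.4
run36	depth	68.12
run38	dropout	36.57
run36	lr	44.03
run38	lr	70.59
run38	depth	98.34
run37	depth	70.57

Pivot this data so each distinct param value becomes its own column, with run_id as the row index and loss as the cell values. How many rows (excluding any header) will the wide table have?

4

4 distinct run_id values → 4 rows.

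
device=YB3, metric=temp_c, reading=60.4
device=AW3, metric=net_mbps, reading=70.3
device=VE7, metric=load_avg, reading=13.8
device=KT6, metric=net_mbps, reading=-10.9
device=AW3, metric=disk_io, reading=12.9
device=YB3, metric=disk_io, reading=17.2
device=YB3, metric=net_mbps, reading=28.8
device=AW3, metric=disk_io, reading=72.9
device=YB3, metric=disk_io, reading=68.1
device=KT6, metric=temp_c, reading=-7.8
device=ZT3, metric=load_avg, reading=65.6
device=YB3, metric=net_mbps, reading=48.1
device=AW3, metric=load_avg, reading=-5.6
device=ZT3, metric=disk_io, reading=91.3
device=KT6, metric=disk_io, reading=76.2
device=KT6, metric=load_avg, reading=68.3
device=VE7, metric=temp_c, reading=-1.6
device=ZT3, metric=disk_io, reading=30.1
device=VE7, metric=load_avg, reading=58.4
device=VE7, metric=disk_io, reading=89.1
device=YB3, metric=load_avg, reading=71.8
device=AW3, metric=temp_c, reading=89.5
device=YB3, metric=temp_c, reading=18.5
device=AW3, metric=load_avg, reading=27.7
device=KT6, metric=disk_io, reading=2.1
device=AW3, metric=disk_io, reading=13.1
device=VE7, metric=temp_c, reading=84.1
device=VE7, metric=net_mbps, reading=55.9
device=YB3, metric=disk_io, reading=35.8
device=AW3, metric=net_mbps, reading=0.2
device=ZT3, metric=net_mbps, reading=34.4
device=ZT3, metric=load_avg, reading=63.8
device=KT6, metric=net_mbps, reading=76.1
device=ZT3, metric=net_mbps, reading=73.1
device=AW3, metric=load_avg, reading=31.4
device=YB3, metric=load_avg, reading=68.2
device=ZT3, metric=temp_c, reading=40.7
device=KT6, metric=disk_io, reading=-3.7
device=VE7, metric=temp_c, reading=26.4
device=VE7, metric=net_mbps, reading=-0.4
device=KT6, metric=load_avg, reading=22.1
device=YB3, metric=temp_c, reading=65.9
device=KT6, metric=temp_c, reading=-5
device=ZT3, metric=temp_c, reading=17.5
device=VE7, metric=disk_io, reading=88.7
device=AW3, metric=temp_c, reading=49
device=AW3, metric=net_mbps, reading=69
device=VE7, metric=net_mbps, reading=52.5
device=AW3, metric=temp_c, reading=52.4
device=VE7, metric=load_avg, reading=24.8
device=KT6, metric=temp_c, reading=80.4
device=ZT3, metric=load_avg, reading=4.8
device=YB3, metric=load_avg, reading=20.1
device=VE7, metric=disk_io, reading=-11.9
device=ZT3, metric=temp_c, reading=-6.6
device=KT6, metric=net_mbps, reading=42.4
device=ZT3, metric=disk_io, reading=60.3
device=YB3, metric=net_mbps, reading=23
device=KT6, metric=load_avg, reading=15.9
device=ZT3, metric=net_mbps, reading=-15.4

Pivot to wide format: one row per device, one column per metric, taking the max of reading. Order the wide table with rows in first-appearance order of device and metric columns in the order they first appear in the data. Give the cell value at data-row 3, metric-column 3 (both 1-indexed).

With rows in first-appearance order of device, row 3 is device=VE7. metric columns in first-appearance order: temp_c, net_mbps, load_avg, disk_io; column 3 is load_avg.
Long rows with device=VE7, metric=load_avg: max(13.8, 58.4, 24.8) = 58.4.

58.4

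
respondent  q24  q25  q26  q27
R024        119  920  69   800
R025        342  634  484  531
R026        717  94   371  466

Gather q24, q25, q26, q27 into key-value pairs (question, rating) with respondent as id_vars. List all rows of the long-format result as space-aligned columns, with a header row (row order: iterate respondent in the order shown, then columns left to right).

Each (respondent, column) pair becomes one row: 3 × 4 = 12 rows.
For example, (R024, q24) → rating=119.

respondent  question  rating
R024        q24       119   
R024        q25       920   
R024        q26       69    
R024        q27       800   
R025        q24       342   
R025        q25       634   
R025        q26       484   
R025        q27       531   
R026        q24       717   
R026        q25       94    
R026        q26       371   
R026        q27       466   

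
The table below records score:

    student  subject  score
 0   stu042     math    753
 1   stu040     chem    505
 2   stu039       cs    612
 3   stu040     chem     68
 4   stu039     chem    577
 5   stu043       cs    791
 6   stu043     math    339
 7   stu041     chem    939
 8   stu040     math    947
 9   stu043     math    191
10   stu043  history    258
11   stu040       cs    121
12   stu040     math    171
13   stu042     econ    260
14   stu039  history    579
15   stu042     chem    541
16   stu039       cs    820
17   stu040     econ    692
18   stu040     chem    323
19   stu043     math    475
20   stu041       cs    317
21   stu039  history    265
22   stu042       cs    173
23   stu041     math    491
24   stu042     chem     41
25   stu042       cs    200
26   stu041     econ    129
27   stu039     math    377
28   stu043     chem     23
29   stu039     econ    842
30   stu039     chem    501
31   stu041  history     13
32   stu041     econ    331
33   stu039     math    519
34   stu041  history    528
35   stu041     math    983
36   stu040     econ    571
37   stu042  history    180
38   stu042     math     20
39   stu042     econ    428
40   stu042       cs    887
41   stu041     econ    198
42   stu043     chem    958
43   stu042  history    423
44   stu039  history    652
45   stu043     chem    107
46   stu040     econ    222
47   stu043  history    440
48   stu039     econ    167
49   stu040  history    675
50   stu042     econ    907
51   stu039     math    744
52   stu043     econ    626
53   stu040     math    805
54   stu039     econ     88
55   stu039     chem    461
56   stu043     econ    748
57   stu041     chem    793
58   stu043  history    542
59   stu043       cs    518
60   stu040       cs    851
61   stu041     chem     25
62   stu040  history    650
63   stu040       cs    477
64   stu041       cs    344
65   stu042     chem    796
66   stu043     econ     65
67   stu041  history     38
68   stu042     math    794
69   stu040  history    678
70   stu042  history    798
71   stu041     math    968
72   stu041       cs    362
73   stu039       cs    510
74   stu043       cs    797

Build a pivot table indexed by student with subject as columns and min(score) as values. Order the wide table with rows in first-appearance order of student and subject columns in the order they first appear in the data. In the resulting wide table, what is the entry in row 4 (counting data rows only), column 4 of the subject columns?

258

With rows in first-appearance order of student, row 4 is student=stu043. subject columns in first-appearance order: math, chem, cs, history, econ; column 4 is history.
Long rows with student=stu043, subject=history: min(258, 440, 542) = 258.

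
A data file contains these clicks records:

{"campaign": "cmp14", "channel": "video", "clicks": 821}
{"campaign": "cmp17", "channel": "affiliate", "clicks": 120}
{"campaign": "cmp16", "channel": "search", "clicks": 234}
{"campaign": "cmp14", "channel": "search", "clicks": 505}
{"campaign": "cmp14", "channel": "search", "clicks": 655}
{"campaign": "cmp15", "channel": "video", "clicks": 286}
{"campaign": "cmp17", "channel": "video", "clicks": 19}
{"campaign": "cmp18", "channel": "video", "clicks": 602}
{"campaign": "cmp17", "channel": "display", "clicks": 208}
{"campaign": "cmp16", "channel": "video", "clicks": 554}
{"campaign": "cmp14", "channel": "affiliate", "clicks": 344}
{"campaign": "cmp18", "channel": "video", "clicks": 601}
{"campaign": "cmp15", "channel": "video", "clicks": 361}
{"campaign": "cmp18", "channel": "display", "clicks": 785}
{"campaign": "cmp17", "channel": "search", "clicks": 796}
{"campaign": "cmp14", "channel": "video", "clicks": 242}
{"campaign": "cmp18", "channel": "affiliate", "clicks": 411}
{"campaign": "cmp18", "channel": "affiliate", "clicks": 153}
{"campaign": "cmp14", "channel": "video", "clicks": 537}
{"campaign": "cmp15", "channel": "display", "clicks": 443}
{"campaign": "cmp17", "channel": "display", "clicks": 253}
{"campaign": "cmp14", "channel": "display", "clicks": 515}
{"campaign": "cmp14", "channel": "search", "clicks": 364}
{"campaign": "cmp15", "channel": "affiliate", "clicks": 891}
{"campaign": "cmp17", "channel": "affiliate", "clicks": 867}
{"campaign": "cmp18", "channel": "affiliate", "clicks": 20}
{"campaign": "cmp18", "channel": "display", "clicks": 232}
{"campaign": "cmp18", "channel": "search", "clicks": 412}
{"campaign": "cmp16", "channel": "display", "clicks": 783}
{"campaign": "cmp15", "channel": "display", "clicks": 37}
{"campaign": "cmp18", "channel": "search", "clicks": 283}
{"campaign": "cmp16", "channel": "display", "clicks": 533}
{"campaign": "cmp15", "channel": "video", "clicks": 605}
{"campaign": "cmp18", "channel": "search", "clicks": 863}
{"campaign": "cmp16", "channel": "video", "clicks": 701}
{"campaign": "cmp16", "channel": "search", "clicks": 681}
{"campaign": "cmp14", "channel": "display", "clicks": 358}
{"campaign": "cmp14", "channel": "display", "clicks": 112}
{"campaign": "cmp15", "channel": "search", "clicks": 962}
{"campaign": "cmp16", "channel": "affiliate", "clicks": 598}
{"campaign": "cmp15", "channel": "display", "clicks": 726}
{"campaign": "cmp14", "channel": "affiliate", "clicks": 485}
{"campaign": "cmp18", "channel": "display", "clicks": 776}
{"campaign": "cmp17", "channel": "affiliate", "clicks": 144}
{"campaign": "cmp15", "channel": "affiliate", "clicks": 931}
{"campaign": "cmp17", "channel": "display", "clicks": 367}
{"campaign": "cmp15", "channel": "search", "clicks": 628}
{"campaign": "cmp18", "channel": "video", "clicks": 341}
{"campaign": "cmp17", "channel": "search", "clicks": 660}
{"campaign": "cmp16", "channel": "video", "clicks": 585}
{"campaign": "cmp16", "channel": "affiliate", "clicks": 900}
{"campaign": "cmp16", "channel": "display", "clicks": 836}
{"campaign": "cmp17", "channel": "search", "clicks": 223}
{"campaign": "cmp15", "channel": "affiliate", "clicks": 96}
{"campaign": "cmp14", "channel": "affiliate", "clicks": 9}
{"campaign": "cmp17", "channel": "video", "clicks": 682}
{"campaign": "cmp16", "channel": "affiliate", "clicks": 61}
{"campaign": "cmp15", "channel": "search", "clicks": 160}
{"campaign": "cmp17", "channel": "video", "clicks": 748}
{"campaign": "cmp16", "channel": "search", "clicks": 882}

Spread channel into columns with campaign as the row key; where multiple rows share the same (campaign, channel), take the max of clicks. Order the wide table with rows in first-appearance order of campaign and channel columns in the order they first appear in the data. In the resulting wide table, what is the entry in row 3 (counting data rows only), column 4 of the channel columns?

With rows in first-appearance order of campaign, row 3 is campaign=cmp16. channel columns in first-appearance order: video, affiliate, search, display; column 4 is display.
Long rows with campaign=cmp16, channel=display: max(783, 533, 836) = 836.

836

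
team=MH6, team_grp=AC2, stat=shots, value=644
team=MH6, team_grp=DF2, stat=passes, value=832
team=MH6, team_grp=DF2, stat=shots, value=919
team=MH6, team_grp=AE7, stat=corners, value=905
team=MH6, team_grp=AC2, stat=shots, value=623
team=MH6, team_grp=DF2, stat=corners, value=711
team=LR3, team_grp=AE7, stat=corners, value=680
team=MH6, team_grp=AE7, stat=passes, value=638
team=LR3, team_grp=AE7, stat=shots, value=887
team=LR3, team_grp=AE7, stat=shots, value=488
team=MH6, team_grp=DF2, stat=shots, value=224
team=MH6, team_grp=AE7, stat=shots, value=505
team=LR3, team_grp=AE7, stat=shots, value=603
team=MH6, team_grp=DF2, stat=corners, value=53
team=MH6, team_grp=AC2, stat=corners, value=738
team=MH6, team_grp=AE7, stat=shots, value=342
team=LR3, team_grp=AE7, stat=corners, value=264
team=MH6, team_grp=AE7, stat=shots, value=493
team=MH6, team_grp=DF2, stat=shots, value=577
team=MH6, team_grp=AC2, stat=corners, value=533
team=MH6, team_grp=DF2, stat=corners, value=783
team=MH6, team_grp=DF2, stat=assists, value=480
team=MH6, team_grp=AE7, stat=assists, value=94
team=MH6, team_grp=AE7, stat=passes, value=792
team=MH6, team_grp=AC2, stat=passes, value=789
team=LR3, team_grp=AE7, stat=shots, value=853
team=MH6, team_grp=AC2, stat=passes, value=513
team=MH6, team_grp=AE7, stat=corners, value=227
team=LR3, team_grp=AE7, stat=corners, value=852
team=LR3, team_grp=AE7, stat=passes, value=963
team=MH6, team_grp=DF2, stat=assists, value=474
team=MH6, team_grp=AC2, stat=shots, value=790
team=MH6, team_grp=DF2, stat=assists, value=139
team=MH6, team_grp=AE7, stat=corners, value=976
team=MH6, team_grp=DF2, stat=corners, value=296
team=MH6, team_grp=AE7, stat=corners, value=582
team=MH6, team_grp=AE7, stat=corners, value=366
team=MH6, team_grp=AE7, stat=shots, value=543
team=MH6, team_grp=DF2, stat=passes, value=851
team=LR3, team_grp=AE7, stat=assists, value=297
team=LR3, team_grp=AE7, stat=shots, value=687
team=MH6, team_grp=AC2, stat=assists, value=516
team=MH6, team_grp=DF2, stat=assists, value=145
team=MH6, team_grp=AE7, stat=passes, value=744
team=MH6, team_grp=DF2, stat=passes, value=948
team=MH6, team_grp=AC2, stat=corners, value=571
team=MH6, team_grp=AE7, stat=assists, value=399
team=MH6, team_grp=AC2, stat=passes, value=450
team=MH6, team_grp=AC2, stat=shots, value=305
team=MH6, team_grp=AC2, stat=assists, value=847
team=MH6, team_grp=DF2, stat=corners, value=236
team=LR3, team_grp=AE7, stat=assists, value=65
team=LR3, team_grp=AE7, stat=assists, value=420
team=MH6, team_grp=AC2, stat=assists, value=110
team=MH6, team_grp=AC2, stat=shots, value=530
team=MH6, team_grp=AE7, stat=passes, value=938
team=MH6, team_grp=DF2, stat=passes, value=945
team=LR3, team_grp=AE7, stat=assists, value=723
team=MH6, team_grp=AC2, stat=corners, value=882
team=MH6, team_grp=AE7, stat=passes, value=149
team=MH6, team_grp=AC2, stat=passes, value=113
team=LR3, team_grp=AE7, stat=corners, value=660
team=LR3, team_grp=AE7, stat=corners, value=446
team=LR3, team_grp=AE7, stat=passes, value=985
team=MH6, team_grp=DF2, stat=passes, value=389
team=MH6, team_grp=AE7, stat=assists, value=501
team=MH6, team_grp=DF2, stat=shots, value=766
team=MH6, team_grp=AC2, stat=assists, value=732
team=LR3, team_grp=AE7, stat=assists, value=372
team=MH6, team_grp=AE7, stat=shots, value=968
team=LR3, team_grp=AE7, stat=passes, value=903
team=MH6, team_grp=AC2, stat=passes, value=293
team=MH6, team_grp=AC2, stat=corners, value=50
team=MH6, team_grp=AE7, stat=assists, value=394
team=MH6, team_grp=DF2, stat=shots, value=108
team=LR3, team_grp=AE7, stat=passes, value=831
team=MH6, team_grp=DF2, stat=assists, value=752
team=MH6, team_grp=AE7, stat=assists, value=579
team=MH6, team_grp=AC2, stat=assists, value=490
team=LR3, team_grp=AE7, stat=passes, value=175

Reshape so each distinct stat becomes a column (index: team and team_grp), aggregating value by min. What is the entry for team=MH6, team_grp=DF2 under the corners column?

53

Rows with team=MH6, team_grp=DF2 and stat=corners: value values are 711, 53, 783, 296, 236.
min(711, 53, 783, 296, 236) = 53.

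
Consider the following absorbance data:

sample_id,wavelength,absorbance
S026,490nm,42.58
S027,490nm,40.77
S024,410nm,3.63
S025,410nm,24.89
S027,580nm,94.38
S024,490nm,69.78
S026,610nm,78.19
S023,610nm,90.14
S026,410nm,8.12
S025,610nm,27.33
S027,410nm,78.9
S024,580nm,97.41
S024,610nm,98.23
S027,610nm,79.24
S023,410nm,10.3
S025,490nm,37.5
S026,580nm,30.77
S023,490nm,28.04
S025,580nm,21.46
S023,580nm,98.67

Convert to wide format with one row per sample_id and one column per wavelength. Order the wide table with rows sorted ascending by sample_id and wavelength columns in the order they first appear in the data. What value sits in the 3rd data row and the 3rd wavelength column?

With rows sorted ascending by sample_id, row 3 is sample_id=S025. wavelength columns in first-appearance order: 490nm, 410nm, 580nm, 610nm; column 3 is 580nm.
Long rows with sample_id=S025, wavelength=580nm: absorbance = 21.46.

21.46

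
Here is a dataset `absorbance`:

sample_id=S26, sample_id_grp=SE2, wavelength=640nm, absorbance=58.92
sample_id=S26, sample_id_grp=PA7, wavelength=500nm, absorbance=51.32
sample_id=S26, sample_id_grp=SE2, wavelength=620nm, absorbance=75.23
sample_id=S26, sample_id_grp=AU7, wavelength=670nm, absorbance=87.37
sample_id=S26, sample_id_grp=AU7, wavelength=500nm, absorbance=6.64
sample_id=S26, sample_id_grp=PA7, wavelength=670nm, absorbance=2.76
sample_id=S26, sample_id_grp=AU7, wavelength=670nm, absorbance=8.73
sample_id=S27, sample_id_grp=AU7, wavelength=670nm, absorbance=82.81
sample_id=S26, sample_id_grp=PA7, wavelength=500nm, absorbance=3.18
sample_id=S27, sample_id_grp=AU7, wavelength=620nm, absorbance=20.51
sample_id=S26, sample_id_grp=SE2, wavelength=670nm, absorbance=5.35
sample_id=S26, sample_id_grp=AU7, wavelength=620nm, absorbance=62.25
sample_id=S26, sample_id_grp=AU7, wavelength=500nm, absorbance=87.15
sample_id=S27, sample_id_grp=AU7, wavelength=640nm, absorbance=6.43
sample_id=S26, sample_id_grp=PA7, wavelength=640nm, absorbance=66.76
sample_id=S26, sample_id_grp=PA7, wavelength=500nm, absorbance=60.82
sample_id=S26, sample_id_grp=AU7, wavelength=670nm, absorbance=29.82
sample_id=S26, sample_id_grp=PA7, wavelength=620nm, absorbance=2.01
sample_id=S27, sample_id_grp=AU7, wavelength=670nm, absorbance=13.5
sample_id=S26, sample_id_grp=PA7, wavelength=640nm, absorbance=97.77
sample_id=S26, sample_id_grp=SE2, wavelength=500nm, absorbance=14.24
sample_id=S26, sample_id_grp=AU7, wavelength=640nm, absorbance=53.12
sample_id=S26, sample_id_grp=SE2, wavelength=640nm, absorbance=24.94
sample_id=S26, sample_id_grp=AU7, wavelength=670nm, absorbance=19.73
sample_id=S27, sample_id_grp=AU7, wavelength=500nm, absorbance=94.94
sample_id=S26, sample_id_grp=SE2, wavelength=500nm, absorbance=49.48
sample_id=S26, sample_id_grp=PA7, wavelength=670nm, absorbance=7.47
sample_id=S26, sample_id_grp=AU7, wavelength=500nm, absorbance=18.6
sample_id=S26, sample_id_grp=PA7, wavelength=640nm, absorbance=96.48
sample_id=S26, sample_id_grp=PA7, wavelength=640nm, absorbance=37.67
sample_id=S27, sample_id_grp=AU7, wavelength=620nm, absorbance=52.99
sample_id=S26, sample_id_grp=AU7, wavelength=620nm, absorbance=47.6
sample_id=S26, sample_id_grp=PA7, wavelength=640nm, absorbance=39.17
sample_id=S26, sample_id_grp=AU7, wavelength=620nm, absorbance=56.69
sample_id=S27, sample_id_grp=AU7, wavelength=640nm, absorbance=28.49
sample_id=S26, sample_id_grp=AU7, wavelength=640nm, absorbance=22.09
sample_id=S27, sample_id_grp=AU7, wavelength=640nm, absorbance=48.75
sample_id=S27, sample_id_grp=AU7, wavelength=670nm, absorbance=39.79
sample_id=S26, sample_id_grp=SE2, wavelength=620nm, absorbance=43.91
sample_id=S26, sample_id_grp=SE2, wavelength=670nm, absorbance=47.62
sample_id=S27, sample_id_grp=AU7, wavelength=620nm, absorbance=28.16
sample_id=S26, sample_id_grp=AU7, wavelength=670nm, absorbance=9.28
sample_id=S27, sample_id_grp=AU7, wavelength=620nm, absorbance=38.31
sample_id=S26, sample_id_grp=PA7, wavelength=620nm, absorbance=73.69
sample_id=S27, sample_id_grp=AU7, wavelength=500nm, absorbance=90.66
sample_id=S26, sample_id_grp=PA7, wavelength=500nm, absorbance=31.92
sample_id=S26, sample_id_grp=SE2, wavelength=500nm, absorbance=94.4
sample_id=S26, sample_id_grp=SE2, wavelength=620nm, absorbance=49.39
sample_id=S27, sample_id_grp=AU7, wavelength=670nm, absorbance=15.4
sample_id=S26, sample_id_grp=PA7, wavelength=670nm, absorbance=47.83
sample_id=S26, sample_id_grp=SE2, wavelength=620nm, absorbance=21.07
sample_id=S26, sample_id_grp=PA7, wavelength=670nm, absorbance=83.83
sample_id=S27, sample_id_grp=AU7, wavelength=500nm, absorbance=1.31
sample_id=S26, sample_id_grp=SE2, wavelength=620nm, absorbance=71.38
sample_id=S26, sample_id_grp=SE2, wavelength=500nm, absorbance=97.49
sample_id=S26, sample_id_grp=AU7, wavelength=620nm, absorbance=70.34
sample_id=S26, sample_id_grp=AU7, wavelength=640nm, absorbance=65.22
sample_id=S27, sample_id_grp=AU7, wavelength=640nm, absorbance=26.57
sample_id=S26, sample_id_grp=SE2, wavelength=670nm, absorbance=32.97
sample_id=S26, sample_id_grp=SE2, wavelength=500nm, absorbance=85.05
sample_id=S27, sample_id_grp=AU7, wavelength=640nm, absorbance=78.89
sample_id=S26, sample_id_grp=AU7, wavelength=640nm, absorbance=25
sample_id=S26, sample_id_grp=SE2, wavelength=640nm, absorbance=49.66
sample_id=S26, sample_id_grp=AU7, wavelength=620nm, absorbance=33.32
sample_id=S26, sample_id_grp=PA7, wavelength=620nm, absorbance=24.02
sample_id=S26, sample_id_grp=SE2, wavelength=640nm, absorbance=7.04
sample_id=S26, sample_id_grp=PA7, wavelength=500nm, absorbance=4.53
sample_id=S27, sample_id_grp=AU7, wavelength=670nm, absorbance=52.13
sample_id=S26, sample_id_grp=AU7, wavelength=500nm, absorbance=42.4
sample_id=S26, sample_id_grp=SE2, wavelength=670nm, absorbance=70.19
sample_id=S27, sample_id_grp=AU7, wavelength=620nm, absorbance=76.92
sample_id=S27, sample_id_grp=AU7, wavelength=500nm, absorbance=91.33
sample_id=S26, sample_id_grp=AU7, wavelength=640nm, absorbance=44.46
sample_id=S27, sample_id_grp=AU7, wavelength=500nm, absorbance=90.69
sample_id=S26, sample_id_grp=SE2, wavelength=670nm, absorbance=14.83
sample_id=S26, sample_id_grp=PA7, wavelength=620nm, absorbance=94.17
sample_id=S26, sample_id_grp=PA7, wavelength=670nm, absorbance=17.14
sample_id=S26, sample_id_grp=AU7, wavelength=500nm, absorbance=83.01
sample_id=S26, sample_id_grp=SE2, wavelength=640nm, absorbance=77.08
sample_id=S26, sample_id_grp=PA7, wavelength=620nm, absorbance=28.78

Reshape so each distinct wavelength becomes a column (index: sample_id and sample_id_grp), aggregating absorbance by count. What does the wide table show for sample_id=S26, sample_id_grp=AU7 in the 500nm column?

Rows with sample_id=S26, sample_id_grp=AU7 and wavelength=500nm: absorbance values are 6.64, 87.15, 18.6, 42.4, 83.01.
5 rows match — count = 5.

5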